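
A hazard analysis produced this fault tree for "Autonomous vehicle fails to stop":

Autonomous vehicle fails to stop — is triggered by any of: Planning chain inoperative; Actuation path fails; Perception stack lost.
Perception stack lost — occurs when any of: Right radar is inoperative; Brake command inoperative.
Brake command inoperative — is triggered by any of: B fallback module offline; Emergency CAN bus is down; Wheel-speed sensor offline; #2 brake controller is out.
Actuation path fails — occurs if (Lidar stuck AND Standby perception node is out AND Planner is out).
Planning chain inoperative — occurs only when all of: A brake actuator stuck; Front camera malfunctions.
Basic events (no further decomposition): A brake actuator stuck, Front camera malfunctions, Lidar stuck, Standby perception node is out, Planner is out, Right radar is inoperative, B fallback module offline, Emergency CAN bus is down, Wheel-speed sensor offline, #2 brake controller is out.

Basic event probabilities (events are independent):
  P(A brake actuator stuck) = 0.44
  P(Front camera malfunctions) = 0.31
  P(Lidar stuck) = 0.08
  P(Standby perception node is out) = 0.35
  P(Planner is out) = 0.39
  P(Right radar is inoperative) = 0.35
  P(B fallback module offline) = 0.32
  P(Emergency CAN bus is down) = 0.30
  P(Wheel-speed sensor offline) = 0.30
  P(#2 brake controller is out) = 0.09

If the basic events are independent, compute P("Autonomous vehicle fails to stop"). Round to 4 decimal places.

P(Planning chain inoperative) [AND] = 0.44 × 0.31 = 0.136400
P(Actuation path fails) [AND] = 0.08 × 0.35 × 0.39 = 0.010920
P(Brake command inoperative) [OR] = 1 − (1−0.32) × (1−0.30) × (1−0.30) × (1−0.09) = 0.696788
P(Perception stack lost) [OR] = 1 − (1−0.35) × (1−0.696788) = 0.802912
P(Autonomous vehicle fails to stop) [OR] = 1 − (1−0.136400) × (1−0.010920) × (1−0.802912) = 0.831653
Rounded to 4 decimal places: P(Autonomous vehicle fails to stop) ≈ 0.8317.

0.8317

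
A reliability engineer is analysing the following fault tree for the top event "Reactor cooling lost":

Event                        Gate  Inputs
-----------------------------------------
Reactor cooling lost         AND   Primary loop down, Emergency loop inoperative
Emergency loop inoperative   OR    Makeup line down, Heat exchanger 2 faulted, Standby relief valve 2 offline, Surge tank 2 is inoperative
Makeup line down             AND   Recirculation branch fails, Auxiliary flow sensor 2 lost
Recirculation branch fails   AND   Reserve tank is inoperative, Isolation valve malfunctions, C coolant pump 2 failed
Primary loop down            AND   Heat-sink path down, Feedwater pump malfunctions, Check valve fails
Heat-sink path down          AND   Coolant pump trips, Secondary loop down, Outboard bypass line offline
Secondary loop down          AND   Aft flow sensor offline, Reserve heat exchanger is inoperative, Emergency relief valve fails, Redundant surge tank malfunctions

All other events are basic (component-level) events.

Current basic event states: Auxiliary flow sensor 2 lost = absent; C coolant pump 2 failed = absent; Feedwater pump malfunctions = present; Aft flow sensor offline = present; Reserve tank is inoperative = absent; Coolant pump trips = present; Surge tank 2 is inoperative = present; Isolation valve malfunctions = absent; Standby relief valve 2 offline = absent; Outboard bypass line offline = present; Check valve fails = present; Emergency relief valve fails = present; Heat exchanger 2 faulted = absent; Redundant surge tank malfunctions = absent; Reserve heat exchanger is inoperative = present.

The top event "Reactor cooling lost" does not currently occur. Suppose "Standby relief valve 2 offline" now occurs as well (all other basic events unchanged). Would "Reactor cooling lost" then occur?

No

Counterfactual: set "Standby relief valve 2 offline" to occurred.
Secondary loop down [AND]: Aft flow sensor offline=occurs, Reserve heat exchanger is inoperative=occurs, Emergency relief valve fails=occurs, Redundant surge tank malfunctions=not → not all inputs occur → does not occur.
Heat-sink path down [AND]: Coolant pump trips=occurs, Secondary loop down=not, Outboard bypass line offline=occurs → not all inputs occur → does not occur.
Primary loop down [AND]: Heat-sink path down=not, Feedwater pump malfunctions=occurs, Check valve fails=occurs → not all inputs occur → does not occur.
Recirculation branch fails [AND]: Reserve tank is inoperative=not, Isolation valve malfunctions=not, C coolant pump 2 failed=not → not all inputs occur → does not occur.
Makeup line down [AND]: Recirculation branch fails=not, Auxiliary flow sensor 2 lost=not → not all inputs occur → does not occur.
Emergency loop inoperative [OR]: Makeup line down=not, Heat exchanger 2 faulted=not, Standby relief valve 2 offline=occurs, Surge tank 2 is inoperative=occurs → at least one input occurs → occurs.
Reactor cooling lost [AND]: Primary loop down=not, Emergency loop inoperative=occurs → not all inputs occur → does not occur.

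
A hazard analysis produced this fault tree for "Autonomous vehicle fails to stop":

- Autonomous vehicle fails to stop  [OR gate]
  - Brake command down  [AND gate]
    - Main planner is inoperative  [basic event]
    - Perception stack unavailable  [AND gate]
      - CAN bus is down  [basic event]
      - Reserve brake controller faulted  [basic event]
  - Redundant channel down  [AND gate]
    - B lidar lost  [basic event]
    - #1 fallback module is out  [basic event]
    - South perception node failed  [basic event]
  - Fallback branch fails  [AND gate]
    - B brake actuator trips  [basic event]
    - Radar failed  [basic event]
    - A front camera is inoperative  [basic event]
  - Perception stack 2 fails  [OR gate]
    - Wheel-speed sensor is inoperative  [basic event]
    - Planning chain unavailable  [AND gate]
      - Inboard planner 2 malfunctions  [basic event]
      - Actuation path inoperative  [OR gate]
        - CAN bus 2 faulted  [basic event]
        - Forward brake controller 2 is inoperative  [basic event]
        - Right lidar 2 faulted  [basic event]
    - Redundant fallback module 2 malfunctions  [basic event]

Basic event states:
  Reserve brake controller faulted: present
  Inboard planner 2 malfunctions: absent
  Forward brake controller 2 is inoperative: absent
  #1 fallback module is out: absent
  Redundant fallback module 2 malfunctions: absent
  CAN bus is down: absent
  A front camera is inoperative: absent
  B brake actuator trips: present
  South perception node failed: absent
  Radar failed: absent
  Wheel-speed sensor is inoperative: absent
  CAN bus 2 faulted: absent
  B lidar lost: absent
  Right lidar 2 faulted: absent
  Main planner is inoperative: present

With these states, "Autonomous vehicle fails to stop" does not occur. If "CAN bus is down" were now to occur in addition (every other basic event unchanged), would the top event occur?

Counterfactual: set "CAN bus is down" to occurred.
Perception stack unavailable [AND]: CAN bus is down=occurs, Reserve brake controller faulted=occurs → all inputs occur → occurs.
Brake command down [AND]: Main planner is inoperative=occurs, Perception stack unavailable=occurs → all inputs occur → occurs.
Redundant channel down [AND]: B lidar lost=not, #1 fallback module is out=not, South perception node failed=not → not all inputs occur → does not occur.
Fallback branch fails [AND]: B brake actuator trips=occurs, Radar failed=not, A front camera is inoperative=not → not all inputs occur → does not occur.
Actuation path inoperative [OR]: CAN bus 2 faulted=not, Forward brake controller 2 is inoperative=not, Right lidar 2 faulted=not → no input occurs → does not occur.
Planning chain unavailable [AND]: Inboard planner 2 malfunctions=not, Actuation path inoperative=not → not all inputs occur → does not occur.
Perception stack 2 fails [OR]: Wheel-speed sensor is inoperative=not, Planning chain unavailable=not, Redundant fallback module 2 malfunctions=not → no input occurs → does not occur.
Autonomous vehicle fails to stop [OR]: Brake command down=occurs, Redundant channel down=not, Fallback branch fails=not, Perception stack 2 fails=not → at least one input occurs → occurs.

Yes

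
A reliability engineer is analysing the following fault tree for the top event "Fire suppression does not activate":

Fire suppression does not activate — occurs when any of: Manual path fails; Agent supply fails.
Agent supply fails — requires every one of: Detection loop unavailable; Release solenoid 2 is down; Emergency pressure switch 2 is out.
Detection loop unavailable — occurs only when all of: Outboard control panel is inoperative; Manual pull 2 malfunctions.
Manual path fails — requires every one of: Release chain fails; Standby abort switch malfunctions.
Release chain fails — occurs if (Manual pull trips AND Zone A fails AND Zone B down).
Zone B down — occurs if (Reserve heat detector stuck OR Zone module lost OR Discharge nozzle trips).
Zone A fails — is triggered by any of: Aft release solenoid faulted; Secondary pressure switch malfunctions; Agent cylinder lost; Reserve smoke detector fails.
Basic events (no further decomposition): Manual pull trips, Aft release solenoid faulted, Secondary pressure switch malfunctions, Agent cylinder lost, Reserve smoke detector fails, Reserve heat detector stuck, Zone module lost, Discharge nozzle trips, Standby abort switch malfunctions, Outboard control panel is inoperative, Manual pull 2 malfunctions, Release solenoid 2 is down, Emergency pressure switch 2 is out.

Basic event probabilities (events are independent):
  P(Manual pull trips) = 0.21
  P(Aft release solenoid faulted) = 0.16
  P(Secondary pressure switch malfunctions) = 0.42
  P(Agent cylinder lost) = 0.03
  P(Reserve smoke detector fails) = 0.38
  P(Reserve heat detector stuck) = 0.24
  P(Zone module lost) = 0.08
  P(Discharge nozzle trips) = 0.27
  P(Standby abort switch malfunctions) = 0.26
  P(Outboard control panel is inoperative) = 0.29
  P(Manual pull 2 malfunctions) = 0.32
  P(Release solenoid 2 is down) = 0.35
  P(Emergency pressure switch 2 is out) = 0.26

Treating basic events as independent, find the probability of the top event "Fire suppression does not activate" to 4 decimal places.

P(Zone A fails) [OR] = 1 − (1−0.16) × (1−0.42) × (1−0.03) × (1−0.38) = 0.706998
P(Zone B down) [OR] = 1 − (1−0.24) × (1−0.08) × (1−0.27) = 0.489584
P(Release chain fails) [AND] = 0.21 × 0.706998 × 0.489584 = 0.072688
P(Manual path fails) [AND] = 0.072688 × 0.26 = 0.018899
P(Detection loop unavailable) [AND] = 0.29 × 0.32 = 0.092800
P(Agent supply fails) [AND] = 0.092800 × 0.35 × 0.26 = 0.008445
P(Fire suppression does not activate) [OR] = 1 − (1−0.018899) × (1−0.008445) = 0.027184
Rounded to 4 decimal places: P(Fire suppression does not activate) ≈ 0.0272.

0.0272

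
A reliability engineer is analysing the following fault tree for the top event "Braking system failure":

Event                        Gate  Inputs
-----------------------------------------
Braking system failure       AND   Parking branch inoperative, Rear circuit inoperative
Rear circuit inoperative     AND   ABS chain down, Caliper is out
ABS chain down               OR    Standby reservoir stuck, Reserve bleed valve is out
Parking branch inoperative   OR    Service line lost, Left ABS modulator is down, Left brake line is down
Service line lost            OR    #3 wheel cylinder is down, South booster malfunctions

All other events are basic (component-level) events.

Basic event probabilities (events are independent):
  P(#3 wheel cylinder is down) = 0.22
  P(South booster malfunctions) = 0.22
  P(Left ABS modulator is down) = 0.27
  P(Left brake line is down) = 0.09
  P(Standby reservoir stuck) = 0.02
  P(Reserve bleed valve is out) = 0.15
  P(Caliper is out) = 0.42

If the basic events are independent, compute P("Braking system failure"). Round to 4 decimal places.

P(Service line lost) [OR] = 1 − (1−0.22) × (1−0.22) = 0.391600
P(Parking branch inoperative) [OR] = 1 − (1−0.391600) × (1−0.27) × (1−0.09) = 0.595840
P(ABS chain down) [OR] = 1 − (1−0.02) × (1−0.15) = 0.167000
P(Rear circuit inoperative) [AND] = 0.167000 × 0.42 = 0.070140
P(Braking system failure) [AND] = 0.595840 × 0.070140 = 0.041792
Rounded to 4 decimal places: P(Braking system failure) ≈ 0.0418.

0.0418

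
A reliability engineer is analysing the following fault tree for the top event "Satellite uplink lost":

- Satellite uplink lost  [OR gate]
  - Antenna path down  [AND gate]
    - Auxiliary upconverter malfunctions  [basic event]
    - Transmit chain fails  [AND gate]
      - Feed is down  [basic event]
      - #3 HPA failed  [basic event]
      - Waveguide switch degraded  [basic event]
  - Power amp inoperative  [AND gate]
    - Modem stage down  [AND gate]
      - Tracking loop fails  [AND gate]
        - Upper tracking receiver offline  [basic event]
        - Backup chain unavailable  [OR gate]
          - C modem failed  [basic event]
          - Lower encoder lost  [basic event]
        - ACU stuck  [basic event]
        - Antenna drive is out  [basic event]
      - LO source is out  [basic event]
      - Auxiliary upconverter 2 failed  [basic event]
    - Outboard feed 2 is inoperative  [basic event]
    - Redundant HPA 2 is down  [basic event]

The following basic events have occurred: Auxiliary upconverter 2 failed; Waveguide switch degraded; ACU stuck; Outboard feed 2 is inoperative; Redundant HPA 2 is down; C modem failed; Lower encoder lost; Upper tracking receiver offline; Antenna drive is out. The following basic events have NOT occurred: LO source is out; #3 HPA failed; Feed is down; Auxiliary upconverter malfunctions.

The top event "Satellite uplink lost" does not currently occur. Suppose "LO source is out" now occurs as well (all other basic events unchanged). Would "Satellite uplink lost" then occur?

Yes

Counterfactual: set "LO source is out" to occurred.
Transmit chain fails [AND]: Feed is down=not, #3 HPA failed=not, Waveguide switch degraded=occurs → not all inputs occur → does not occur.
Antenna path down [AND]: Auxiliary upconverter malfunctions=not, Transmit chain fails=not → not all inputs occur → does not occur.
Backup chain unavailable [OR]: C modem failed=occurs, Lower encoder lost=occurs → at least one input occurs → occurs.
Tracking loop fails [AND]: Upper tracking receiver offline=occurs, Backup chain unavailable=occurs, ACU stuck=occurs, Antenna drive is out=occurs → all inputs occur → occurs.
Modem stage down [AND]: Tracking loop fails=occurs, LO source is out=occurs, Auxiliary upconverter 2 failed=occurs → all inputs occur → occurs.
Power amp inoperative [AND]: Modem stage down=occurs, Outboard feed 2 is inoperative=occurs, Redundant HPA 2 is down=occurs → all inputs occur → occurs.
Satellite uplink lost [OR]: Antenna path down=not, Power amp inoperative=occurs → at least one input occurs → occurs.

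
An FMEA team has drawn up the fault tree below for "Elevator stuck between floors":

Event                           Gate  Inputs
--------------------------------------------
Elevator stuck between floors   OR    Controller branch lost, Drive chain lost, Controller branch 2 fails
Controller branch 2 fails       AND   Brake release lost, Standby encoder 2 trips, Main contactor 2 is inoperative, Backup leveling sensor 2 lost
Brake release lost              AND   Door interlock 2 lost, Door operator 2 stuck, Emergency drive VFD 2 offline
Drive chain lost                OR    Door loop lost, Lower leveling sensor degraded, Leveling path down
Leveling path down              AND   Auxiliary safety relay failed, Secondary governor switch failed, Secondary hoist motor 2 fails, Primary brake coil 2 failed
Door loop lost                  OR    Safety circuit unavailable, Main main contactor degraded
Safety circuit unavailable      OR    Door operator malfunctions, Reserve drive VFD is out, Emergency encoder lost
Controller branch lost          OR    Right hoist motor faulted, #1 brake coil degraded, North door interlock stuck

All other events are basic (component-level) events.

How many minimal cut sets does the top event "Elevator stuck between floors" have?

Controller branch lost [OR]: union of children's cut sets → 3 cut set(s).
Safety circuit unavailable [OR]: union of children's cut sets → 3 cut set(s).
Door loop lost [OR]: union of children's cut sets → 4 cut set(s).
Leveling path down [AND]: one cut set from each child combined → 1 × 1 × 1 × 1 = 1 cut set(s).
Drive chain lost [OR]: union of children's cut sets → 6 cut set(s).
Brake release lost [AND]: one cut set from each child combined → 1 × 1 × 1 = 1 cut set(s).
Controller branch 2 fails [AND]: one cut set from each child combined → 1 × 1 × 1 × 1 = 1 cut set(s).
Elevator stuck between floors [OR]: union of children's cut sets → 10 cut set(s).
Minimal cut sets: {Right hoist motor faulted}; {#1 brake coil degraded}; {North door interlock stuck}; {Door operator malfunctions}; {Reserve drive VFD is out}; {Emergency encoder lost}; {Main main contactor degraded}; {Lower leveling sensor degraded}; {Auxiliary safety relay failed, Primary brake coil 2 failed, Secondary governor switch failed, Secondary hoist motor 2 fails}; {Backup leveling sensor 2 lost, Door interlock 2 lost, Door operator 2 stuck, Emergency drive VFD 2 offline, Main contactor 2 is inoperative, Standby encoder 2 trips}.

10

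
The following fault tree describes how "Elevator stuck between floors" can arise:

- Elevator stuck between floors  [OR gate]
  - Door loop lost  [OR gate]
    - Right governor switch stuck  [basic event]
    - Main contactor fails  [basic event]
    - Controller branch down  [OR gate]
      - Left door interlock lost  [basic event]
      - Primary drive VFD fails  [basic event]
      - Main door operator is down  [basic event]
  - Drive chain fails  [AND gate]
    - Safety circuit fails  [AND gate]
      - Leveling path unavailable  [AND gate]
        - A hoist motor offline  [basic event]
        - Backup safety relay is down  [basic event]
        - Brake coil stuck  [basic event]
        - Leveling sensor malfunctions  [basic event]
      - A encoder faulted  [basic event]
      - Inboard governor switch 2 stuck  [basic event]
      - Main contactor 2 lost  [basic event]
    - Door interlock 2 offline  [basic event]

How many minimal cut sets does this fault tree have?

Controller branch down [OR]: union of children's cut sets → 3 cut set(s).
Door loop lost [OR]: union of children's cut sets → 5 cut set(s).
Leveling path unavailable [AND]: one cut set from each child combined → 1 × 1 × 1 × 1 = 1 cut set(s).
Safety circuit fails [AND]: one cut set from each child combined → 1 × 1 × 1 × 1 = 1 cut set(s).
Drive chain fails [AND]: one cut set from each child combined → 1 × 1 = 1 cut set(s).
Elevator stuck between floors [OR]: union of children's cut sets → 6 cut set(s).
Minimal cut sets: {Right governor switch stuck}; {Main contactor fails}; {Left door interlock lost}; {Primary drive VFD fails}; {Main door operator is down}; {A encoder faulted, A hoist motor offline, Backup safety relay is down, Brake coil stuck, Door interlock 2 offline, Inboard governor switch 2 stuck, Leveling sensor malfunctions, Main contactor 2 lost}.

6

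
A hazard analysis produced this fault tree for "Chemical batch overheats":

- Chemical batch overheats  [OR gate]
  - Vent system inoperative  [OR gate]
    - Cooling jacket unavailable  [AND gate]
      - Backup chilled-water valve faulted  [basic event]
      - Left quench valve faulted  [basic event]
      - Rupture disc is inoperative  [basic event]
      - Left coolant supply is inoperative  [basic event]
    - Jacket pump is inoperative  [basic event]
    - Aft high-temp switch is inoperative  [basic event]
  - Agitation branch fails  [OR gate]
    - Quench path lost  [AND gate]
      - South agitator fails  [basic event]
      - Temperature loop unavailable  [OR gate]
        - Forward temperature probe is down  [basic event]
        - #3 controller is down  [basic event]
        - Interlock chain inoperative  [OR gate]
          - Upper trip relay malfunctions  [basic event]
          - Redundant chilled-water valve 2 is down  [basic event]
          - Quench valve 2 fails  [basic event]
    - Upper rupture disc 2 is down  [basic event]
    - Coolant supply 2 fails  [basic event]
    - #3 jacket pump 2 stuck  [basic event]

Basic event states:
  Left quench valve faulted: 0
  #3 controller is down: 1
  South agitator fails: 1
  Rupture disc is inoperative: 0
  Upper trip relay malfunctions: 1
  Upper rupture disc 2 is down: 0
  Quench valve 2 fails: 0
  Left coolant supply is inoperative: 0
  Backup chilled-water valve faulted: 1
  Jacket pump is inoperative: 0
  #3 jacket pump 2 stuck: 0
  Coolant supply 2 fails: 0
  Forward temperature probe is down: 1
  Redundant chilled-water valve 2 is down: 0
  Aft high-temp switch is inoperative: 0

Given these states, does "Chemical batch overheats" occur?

Cooling jacket unavailable [AND]: Backup chilled-water valve faulted=occurs, Left quench valve faulted=not, Rupture disc is inoperative=not, Left coolant supply is inoperative=not → not all inputs occur → does not occur.
Vent system inoperative [OR]: Cooling jacket unavailable=not, Jacket pump is inoperative=not, Aft high-temp switch is inoperative=not → no input occurs → does not occur.
Interlock chain inoperative [OR]: Upper trip relay malfunctions=occurs, Redundant chilled-water valve 2 is down=not, Quench valve 2 fails=not → at least one input occurs → occurs.
Temperature loop unavailable [OR]: Forward temperature probe is down=occurs, #3 controller is down=occurs, Interlock chain inoperative=occurs → at least one input occurs → occurs.
Quench path lost [AND]: South agitator fails=occurs, Temperature loop unavailable=occurs → all inputs occur → occurs.
Agitation branch fails [OR]: Quench path lost=occurs, Upper rupture disc 2 is down=not, Coolant supply 2 fails=not, #3 jacket pump 2 stuck=not → at least one input occurs → occurs.
Chemical batch overheats [OR]: Vent system inoperative=not, Agitation branch fails=occurs → at least one input occurs → occurs.

Yes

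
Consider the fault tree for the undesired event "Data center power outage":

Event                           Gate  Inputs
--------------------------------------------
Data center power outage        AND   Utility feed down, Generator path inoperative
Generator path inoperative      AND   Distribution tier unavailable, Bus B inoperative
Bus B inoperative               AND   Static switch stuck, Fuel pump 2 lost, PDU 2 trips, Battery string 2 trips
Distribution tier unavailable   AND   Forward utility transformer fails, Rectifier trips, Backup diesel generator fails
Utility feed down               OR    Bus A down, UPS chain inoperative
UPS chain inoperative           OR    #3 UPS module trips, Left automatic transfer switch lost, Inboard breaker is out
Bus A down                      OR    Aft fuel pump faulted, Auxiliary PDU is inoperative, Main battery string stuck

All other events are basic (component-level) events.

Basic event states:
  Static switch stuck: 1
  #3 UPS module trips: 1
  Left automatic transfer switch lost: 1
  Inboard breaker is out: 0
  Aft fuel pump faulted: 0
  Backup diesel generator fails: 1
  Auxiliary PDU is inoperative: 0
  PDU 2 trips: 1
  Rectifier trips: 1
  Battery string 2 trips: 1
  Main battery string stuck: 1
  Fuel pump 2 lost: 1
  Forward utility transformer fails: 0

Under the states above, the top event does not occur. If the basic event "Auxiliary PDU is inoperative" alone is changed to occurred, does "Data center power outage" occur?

No

Counterfactual: set "Auxiliary PDU is inoperative" to occurred.
Bus A down [OR]: Aft fuel pump faulted=not, Auxiliary PDU is inoperative=occurs, Main battery string stuck=occurs → at least one input occurs → occurs.
UPS chain inoperative [OR]: #3 UPS module trips=occurs, Left automatic transfer switch lost=occurs, Inboard breaker is out=not → at least one input occurs → occurs.
Utility feed down [OR]: Bus A down=occurs, UPS chain inoperative=occurs → at least one input occurs → occurs.
Distribution tier unavailable [AND]: Forward utility transformer fails=not, Rectifier trips=occurs, Backup diesel generator fails=occurs → not all inputs occur → does not occur.
Bus B inoperative [AND]: Static switch stuck=occurs, Fuel pump 2 lost=occurs, PDU 2 trips=occurs, Battery string 2 trips=occurs → all inputs occur → occurs.
Generator path inoperative [AND]: Distribution tier unavailable=not, Bus B inoperative=occurs → not all inputs occur → does not occur.
Data center power outage [AND]: Utility feed down=occurs, Generator path inoperative=not → not all inputs occur → does not occur.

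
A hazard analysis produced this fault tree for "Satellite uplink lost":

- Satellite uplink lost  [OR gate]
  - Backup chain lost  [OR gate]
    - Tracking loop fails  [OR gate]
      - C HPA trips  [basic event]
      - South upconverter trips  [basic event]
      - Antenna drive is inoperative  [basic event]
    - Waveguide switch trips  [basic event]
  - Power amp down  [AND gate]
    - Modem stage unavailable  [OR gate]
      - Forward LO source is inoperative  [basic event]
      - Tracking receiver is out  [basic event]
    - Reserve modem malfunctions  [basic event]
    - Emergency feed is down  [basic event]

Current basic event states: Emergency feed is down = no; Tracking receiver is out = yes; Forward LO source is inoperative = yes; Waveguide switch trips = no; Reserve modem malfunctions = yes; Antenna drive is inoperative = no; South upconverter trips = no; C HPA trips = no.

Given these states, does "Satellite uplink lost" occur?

Tracking loop fails [OR]: C HPA trips=not, South upconverter trips=not, Antenna drive is inoperative=not → no input occurs → does not occur.
Backup chain lost [OR]: Tracking loop fails=not, Waveguide switch trips=not → no input occurs → does not occur.
Modem stage unavailable [OR]: Forward LO source is inoperative=occurs, Tracking receiver is out=occurs → at least one input occurs → occurs.
Power amp down [AND]: Modem stage unavailable=occurs, Reserve modem malfunctions=occurs, Emergency feed is down=not → not all inputs occur → does not occur.
Satellite uplink lost [OR]: Backup chain lost=not, Power amp down=not → no input occurs → does not occur.

No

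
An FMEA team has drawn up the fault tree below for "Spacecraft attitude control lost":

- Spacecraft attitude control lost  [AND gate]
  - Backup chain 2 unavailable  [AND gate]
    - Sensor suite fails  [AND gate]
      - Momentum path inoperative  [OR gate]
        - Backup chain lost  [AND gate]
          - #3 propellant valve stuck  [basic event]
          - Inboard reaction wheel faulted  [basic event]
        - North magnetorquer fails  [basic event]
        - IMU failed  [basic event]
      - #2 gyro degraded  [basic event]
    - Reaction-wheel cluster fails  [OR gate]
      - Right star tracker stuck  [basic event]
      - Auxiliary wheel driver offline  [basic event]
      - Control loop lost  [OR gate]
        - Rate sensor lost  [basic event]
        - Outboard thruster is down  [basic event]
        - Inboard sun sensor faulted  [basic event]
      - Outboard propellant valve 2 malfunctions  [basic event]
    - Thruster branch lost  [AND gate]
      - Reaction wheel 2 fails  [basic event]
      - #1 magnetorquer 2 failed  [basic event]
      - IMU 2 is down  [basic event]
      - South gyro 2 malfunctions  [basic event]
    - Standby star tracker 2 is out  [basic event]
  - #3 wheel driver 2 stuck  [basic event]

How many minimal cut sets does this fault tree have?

Backup chain lost [AND]: one cut set from each child combined → 1 × 1 = 1 cut set(s).
Momentum path inoperative [OR]: union of children's cut sets → 3 cut set(s).
Sensor suite fails [AND]: one cut set from each child combined → 3 × 1 = 3 cut set(s).
Control loop lost [OR]: union of children's cut sets → 3 cut set(s).
Reaction-wheel cluster fails [OR]: union of children's cut sets → 6 cut set(s).
Thruster branch lost [AND]: one cut set from each child combined → 1 × 1 × 1 × 1 = 1 cut set(s).
Backup chain 2 unavailable [AND]: one cut set from each child combined → 3 × 6 × 1 × 1 = 18 cut set(s).
Spacecraft attitude control lost [AND]: one cut set from each child combined → 18 × 1 = 18 cut set(s).

18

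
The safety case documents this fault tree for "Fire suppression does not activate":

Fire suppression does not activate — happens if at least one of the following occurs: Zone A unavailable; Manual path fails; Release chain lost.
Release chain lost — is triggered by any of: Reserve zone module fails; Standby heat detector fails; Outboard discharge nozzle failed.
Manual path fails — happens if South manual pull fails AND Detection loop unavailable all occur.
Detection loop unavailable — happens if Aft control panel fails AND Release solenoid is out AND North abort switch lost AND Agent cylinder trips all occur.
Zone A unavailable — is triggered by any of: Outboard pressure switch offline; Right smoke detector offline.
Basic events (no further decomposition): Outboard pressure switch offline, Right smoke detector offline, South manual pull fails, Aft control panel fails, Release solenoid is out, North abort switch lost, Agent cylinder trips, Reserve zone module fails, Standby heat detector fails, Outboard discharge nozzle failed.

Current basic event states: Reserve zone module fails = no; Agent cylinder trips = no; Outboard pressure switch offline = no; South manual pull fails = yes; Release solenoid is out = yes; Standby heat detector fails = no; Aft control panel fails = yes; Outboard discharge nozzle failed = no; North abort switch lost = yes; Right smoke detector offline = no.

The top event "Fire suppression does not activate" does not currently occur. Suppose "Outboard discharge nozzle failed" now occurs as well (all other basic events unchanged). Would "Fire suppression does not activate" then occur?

Counterfactual: set "Outboard discharge nozzle failed" to occurred.
Zone A unavailable [OR]: Outboard pressure switch offline=not, Right smoke detector offline=not → no input occurs → does not occur.
Detection loop unavailable [AND]: Aft control panel fails=occurs, Release solenoid is out=occurs, North abort switch lost=occurs, Agent cylinder trips=not → not all inputs occur → does not occur.
Manual path fails [AND]: South manual pull fails=occurs, Detection loop unavailable=not → not all inputs occur → does not occur.
Release chain lost [OR]: Reserve zone module fails=not, Standby heat detector fails=not, Outboard discharge nozzle failed=occurs → at least one input occurs → occurs.
Fire suppression does not activate [OR]: Zone A unavailable=not, Manual path fails=not, Release chain lost=occurs → at least one input occurs → occurs.

Yes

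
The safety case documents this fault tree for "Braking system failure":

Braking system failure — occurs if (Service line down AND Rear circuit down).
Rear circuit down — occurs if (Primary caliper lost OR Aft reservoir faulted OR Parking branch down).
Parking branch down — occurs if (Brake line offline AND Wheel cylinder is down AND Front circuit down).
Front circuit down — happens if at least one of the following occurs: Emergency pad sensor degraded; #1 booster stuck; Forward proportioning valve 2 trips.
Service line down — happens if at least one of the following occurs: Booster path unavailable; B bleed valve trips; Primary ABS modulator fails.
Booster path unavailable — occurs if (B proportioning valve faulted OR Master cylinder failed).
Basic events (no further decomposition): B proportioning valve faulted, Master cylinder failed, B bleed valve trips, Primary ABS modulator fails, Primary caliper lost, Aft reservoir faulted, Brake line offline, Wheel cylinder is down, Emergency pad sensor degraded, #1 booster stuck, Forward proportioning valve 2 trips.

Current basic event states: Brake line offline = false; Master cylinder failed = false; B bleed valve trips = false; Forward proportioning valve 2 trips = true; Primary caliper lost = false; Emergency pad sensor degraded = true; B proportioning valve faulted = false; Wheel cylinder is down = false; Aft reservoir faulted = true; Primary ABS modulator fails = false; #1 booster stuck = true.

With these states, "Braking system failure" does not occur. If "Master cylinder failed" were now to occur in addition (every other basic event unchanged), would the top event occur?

Counterfactual: set "Master cylinder failed" to occurred.
Booster path unavailable [OR]: B proportioning valve faulted=not, Master cylinder failed=occurs → at least one input occurs → occurs.
Service line down [OR]: Booster path unavailable=occurs, B bleed valve trips=not, Primary ABS modulator fails=not → at least one input occurs → occurs.
Front circuit down [OR]: Emergency pad sensor degraded=occurs, #1 booster stuck=occurs, Forward proportioning valve 2 trips=occurs → at least one input occurs → occurs.
Parking branch down [AND]: Brake line offline=not, Wheel cylinder is down=not, Front circuit down=occurs → not all inputs occur → does not occur.
Rear circuit down [OR]: Primary caliper lost=not, Aft reservoir faulted=occurs, Parking branch down=not → at least one input occurs → occurs.
Braking system failure [AND]: Service line down=occurs, Rear circuit down=occurs → all inputs occur → occurs.

Yes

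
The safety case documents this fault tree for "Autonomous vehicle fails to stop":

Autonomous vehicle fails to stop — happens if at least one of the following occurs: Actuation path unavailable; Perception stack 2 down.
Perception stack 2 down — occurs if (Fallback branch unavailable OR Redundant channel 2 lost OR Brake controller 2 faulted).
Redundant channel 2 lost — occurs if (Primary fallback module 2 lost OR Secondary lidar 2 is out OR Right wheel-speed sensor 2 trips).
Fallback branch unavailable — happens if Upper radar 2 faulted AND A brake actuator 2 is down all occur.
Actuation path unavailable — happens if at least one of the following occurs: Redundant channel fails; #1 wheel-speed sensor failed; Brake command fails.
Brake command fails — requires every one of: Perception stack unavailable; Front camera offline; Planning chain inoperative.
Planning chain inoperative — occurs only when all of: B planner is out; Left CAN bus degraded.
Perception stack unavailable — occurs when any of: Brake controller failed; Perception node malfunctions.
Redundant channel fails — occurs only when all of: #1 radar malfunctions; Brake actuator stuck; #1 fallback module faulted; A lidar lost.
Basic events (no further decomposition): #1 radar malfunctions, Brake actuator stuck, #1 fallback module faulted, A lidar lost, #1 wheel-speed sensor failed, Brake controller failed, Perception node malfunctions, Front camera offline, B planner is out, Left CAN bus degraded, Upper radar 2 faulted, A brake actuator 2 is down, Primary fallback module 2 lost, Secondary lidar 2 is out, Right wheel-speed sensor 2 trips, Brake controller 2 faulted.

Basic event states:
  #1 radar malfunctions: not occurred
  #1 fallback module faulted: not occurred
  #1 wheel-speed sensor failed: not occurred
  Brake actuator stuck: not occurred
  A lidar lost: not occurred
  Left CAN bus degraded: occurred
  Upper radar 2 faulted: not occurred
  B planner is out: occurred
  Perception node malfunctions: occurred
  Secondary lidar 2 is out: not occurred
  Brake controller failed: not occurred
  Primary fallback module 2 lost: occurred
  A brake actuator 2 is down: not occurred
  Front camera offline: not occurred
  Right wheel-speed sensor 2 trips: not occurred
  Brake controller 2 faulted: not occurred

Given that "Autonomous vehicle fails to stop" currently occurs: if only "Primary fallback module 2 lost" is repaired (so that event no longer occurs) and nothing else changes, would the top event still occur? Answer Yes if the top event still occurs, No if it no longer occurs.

No

Counterfactual: set "Primary fallback module 2 lost" to not occurred.
Redundant channel fails [AND]: #1 radar malfunctions=not, Brake actuator stuck=not, #1 fallback module faulted=not, A lidar lost=not → not all inputs occur → does not occur.
Perception stack unavailable [OR]: Brake controller failed=not, Perception node malfunctions=occurs → at least one input occurs → occurs.
Planning chain inoperative [AND]: B planner is out=occurs, Left CAN bus degraded=occurs → all inputs occur → occurs.
Brake command fails [AND]: Perception stack unavailable=occurs, Front camera offline=not, Planning chain inoperative=occurs → not all inputs occur → does not occur.
Actuation path unavailable [OR]: Redundant channel fails=not, #1 wheel-speed sensor failed=not, Brake command fails=not → no input occurs → does not occur.
Fallback branch unavailable [AND]: Upper radar 2 faulted=not, A brake actuator 2 is down=not → not all inputs occur → does not occur.
Redundant channel 2 lost [OR]: Primary fallback module 2 lost=not, Secondary lidar 2 is out=not, Right wheel-speed sensor 2 trips=not → no input occurs → does not occur.
Perception stack 2 down [OR]: Fallback branch unavailable=not, Redundant channel 2 lost=not, Brake controller 2 faulted=not → no input occurs → does not occur.
Autonomous vehicle fails to stop [OR]: Actuation path unavailable=not, Perception stack 2 down=not → no input occurs → does not occur.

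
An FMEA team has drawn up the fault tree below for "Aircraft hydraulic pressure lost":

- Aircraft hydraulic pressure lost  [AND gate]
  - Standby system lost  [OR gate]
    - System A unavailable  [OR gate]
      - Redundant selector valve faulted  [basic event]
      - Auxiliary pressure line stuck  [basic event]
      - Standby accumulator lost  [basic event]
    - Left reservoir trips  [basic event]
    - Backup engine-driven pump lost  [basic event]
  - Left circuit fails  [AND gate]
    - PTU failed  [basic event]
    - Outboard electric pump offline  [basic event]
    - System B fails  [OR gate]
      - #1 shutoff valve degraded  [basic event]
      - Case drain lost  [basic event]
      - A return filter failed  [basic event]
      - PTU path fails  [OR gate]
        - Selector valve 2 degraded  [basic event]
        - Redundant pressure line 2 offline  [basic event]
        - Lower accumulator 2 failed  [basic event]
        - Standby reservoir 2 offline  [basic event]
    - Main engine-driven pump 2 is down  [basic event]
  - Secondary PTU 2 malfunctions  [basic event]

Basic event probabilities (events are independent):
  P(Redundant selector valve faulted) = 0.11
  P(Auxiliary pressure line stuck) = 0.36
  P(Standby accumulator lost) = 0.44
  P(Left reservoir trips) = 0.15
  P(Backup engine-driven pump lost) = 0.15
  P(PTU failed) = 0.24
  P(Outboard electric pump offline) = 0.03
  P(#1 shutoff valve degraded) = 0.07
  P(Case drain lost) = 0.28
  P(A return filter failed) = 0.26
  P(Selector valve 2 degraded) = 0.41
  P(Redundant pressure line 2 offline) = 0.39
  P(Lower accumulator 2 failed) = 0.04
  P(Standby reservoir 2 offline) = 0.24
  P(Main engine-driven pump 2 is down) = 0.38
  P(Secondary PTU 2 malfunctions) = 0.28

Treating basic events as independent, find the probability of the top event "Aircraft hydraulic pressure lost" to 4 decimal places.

0.0005

P(System A unavailable) [OR] = 1 − (1−0.11) × (1−0.36) × (1−0.44) = 0.681024
P(Standby system lost) [OR] = 1 − (1−0.681024) × (1−0.15) × (1−0.15) = 0.769540
P(PTU path fails) [OR] = 1 − (1−0.41) × (1−0.39) × (1−0.04) × (1−0.24) = 0.737417
P(System B fails) [OR] = 1 − (1−0.07) × (1−0.28) × (1−0.26) × (1−0.737417) = 0.869889
P(Left circuit fails) [AND] = 0.24 × 0.03 × 0.869889 × 0.38 = 0.002380
P(Aircraft hydraulic pressure lost) [AND] = 0.769540 × 0.002380 × 0.28 = 0.000513
Rounded to 4 decimal places: P(Aircraft hydraulic pressure lost) ≈ 0.0005.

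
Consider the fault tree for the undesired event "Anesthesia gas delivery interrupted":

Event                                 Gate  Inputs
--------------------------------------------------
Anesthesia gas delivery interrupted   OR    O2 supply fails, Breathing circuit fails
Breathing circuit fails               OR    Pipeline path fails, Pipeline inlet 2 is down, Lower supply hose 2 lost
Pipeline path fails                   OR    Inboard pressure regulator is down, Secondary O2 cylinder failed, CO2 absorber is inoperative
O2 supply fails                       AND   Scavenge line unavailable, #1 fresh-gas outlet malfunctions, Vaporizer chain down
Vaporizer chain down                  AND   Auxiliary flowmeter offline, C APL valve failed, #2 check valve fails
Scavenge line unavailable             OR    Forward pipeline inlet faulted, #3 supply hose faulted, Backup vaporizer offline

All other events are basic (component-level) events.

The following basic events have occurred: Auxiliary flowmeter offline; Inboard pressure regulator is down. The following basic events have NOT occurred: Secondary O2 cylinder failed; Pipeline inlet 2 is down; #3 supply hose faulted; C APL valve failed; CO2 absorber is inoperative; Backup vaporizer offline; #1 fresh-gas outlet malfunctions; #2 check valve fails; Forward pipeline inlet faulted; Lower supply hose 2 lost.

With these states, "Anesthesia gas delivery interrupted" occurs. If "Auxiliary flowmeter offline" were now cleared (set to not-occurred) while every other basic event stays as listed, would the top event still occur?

Yes

Counterfactual: set "Auxiliary flowmeter offline" to not occurred.
Scavenge line unavailable [OR]: Forward pipeline inlet faulted=not, #3 supply hose faulted=not, Backup vaporizer offline=not → no input occurs → does not occur.
Vaporizer chain down [AND]: Auxiliary flowmeter offline=not, C APL valve failed=not, #2 check valve fails=not → not all inputs occur → does not occur.
O2 supply fails [AND]: Scavenge line unavailable=not, #1 fresh-gas outlet malfunctions=not, Vaporizer chain down=not → not all inputs occur → does not occur.
Pipeline path fails [OR]: Inboard pressure regulator is down=occurs, Secondary O2 cylinder failed=not, CO2 absorber is inoperative=not → at least one input occurs → occurs.
Breathing circuit fails [OR]: Pipeline path fails=occurs, Pipeline inlet 2 is down=not, Lower supply hose 2 lost=not → at least one input occurs → occurs.
Anesthesia gas delivery interrupted [OR]: O2 supply fails=not, Breathing circuit fails=occurs → at least one input occurs → occurs.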